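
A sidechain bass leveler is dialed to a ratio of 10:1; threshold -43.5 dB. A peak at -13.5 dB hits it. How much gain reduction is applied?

The signal is 30 dB above threshold.
A 10:1 ratio leaves 3 dB of that excess.
GR = overshoot in − overshoot out = 30 − 3 = 27 dB.

27 dB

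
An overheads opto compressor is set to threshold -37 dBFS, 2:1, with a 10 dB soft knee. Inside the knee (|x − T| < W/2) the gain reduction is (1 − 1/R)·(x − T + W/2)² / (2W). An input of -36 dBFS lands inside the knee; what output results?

-36.9 dBFS

x − T + W/2 = -36 − (-37) + 5 = 6.
GR = (1 − 1/2) × 6² / 20 = 0.5 × 36 / 20 = 0.9 dB.
Output = -36 − 0.9 = -36.9 dBFS.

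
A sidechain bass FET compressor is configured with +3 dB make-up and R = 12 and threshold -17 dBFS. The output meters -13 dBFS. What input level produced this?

Before make-up, the level was -13 − 3 = -16 dBFS.
That's 1 dB above the -17 dBFS threshold.
Before 12:1 compression the overshoot was 1 × 12 = 12 dB, so input = -17 + 12 = -5 dBFS.

-5 dBFS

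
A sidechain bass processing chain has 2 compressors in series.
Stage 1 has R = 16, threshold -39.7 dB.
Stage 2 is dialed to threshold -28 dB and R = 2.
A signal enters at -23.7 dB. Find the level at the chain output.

Stage 1: overshoot 16 dB → 16/16 = 1 dB → -38.7 dB.
Stage 2: -38.7 dB is at or below the -28 dB threshold — no compression; output -38.7 dB.

-38.7 dB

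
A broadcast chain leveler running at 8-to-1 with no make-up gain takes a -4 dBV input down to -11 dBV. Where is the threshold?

-12 dBV

Let T be the threshold. Output overshoot = (input overshoot)/R, so -11 − T = (-4 − T)/8.
8·(-11 − T) = -4 − T → 7·T = -88 − (-4) = -84.
T = -84/7 = -12 dBV.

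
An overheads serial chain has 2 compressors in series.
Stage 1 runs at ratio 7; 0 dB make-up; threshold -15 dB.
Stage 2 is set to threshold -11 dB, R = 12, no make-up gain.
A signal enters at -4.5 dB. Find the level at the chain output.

Stage 1: 10.5 dB above -15 dB, reduced 7:1 to 1.5 dB above → -13.5 dB.
Stage 2: -13.5 dB is at or below the -11 dB threshold — no compression; output -13.5 dB.

-13.5 dB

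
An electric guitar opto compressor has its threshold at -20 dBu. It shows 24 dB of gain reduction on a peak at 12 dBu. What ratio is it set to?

4:1

Input overshoot = 12 − (-20) = 32 dB.
Output overshoot = 32 − 24 = 8 dB.
Ratio = input overshoot / output overshoot = 32 / 8 = 4.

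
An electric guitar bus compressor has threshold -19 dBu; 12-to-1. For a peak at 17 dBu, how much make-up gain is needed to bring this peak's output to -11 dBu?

The peak compresses to -19 + 36/12 = -16 dBu.
To reach -11 dBu requires -11 − (-16) = 5 dB of make-up.

5 dB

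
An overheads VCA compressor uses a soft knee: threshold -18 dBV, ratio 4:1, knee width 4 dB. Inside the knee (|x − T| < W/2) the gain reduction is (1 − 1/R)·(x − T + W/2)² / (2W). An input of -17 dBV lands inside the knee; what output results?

-17.84375 dBV

x − T + W/2 = -17 − (-18) + 2 = 3.
GR = (1 − 1/4) × 3² / 8 = 0.75 × 9 / 8 = 0.84375 dB.
Output = -17 − 0.84375 = -17.84375 dBV.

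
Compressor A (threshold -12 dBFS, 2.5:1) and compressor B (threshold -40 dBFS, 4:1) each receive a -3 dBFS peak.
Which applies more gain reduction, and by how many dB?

A: 9 dB over, compressed to 3.6 dB over, so 5.4 dB of GR.
B: 37 dB over, compressed to 9.25 dB over, so 27.75 dB of GR.
B reduces 22.35 dB more.

B, by 22.35 dB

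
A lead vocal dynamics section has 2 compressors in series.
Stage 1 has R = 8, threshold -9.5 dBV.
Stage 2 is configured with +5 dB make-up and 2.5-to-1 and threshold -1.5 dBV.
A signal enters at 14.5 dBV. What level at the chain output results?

-1.5 dBV

Stage 1: overshoot 24 dB → 24/8 = 3 dB → -6.5 dBV.
Stage 2: -6.5 dBV ≤ -1.5 dBV, so stage 2 doesn't engage; make-up brings it to -1.5 dBV.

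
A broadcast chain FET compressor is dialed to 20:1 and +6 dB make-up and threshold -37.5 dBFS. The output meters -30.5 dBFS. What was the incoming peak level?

-17.5 dBFS

Remove make-up: -30.5 − 6 = -36.5 dBFS.
Post-compression overshoot = -36.5 − (-37.5) = 1 dB.
Before 20:1 compression the overshoot was 1 × 20 = 20 dB, so input = -37.5 + 20 = -17.5 dBFS.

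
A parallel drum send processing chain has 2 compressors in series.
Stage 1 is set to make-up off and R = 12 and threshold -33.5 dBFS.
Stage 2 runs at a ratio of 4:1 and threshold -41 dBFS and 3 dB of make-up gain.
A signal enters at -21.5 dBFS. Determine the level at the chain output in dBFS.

-35.875 dBFS

Stage 1: -21.5 dBFS is 12 dB over -33.5 dBFS; at 12:1 that becomes 1 dB over, giving -32.5 dBFS.
Stage 2: 8.5 dB above -41 dBFS, reduced 4:1 to 2.125 dB above → -38.875 dBFS; +3 dB make-up → -35.875 dBFS.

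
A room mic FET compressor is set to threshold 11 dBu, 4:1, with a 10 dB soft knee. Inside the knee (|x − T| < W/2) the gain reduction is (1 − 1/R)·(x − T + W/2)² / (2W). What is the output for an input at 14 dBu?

11.6 dBu

x − T + W/2 = 14 − 11 + 5 = 8.
GR = (1 − 1/4) × 8² / 20 = 0.75 × 64 / 20 = 2.4 dB.
Output = 14 − 2.4 = 11.6 dBu.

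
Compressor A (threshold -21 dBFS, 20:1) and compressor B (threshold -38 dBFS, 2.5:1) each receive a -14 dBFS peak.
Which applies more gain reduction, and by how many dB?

B, by 7.75 dB

A: overshoot 7 dB → output overshoot 0.35 dB → GR 6.65 dB.
B: overshoot 24 dB → output overshoot 9.6 dB → GR 14.4 dB.
B applies 7.75 dB more gain reduction.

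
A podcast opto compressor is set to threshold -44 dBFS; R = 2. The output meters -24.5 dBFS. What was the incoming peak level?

-5 dBFS

That's 19.5 dB above the -44 dBFS threshold.
Input overshoot = R × output overshoot = 39 dB → input = -44 + 39 = -5 dBFS.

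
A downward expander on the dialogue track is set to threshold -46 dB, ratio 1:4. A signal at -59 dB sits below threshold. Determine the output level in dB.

The input is 13 dB below the -46 dB threshold.
A 1:4 expander multiplies undershoot by 4: 13 × 4 = 52 dB below threshold.
Output = -46 − 52 = -98 dB.

-98 dB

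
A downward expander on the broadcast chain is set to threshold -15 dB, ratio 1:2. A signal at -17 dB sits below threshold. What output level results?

-19 dB

Below threshold, a 1:2 expander applies gain = (2−1)×(T − x) of attenuation.
(2−1) × 2 = 2 dB, so output = -17 − 2 = -19 dB.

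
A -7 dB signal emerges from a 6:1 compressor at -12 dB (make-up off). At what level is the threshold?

Let T be the threshold. Output overshoot = (input overshoot)/R, so -12 − T = (-7 − T)/6.
6·(-12 − T) = -7 − T → 5·T = -72 − (-7) = -65.
T = -65/5 = -13 dB.

-13 dB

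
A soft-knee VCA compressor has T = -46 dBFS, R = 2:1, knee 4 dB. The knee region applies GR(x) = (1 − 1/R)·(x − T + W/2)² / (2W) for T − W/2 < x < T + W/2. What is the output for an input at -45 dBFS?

-45.5625 dBFS

x − T + W/2 = -45 − (-46) + 2 = 3.
GR = (1 − 1/2) × 3² / 8 = 0.5 × 9 / 8 = 0.5625 dB.
Output = -45 − 0.5625 = -45.5625 dBFS.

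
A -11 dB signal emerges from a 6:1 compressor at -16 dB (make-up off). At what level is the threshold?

Input is 6 dB above T (since output overshoot × R = input overshoot: (-16 − T)·6 = -11 − T gives T = -17 dB).
Check: -17 + (-11 − (-17))/6 = -17 + 1 = -16 dB. ✓

-17 dB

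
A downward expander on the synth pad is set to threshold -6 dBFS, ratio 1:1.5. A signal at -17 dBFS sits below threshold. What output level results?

Below threshold, a 1:1.5 expander applies gain = (1.5−1)×(T − x) of attenuation.
(1.5−1) × 11 = 5.5 dB, so output = -17 − 5.5 = -22.5 dBFS.

-22.5 dBFS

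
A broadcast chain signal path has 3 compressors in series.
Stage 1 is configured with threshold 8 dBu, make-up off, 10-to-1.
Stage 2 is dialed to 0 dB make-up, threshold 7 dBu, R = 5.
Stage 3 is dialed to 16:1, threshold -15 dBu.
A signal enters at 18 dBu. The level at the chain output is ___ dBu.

Stage 1: overshoot 10 dB → 10/10 = 1 dB → 9 dBu.
Stage 2: 2 dB above 7 dBu, reduced 5:1 to 0.4 dB above → 7.4 dBu.
Stage 3: 7.4 dBu is 22.4 dB over -15 dBu; at 16:1 that becomes 1.4 dB over, giving -13.6 dBu.

-13.6 dBu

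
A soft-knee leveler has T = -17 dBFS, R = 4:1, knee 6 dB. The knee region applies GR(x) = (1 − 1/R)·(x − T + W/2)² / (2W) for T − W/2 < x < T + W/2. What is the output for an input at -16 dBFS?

x − T + W/2 = -16 − (-17) + 3 = 4.
GR = (1 − 1/4) × 4² / 12 = 0.75 × 16 / 12 = 1 dB.
Output = -16 − 1 = -17 dBFS.

-17 dBFS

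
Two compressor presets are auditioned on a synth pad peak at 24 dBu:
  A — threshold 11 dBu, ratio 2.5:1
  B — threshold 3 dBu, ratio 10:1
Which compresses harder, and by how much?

B, by 11.1 dB

A: 13 dB over, compressed to 5.2 dB over, so 7.8 dB of GR.
B: 21 dB over, compressed to 2.1 dB over, so 18.9 dB of GR.
B reduces 11.1 dB more.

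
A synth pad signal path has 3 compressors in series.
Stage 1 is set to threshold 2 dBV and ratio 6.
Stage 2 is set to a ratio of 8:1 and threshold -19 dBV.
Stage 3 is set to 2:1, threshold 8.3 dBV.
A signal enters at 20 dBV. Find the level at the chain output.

-16 dBV

Stage 1: 18 dB above 2 dBV, reduced 6:1 to 3 dB above → 5 dBV.
Stage 2: 24 dB above -19 dBV, reduced 8:1 to 3 dB above → -16 dBV.
Stage 3: -16 dBV is at or below the 8.3 dBV threshold — no compression; output -16 dBV.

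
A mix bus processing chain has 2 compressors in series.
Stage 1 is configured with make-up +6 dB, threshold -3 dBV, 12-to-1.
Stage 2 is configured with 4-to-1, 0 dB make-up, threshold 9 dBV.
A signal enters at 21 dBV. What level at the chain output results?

Stage 1: 21 dBV is 24 dB over -3 dBV; at 12:1 that becomes 2 dB over, giving -1 dBV; +6 dB make-up → 5 dBV.
Stage 2: below threshold (5 ≤ 9); passes unchanged; output 5 dBV.

5 dBV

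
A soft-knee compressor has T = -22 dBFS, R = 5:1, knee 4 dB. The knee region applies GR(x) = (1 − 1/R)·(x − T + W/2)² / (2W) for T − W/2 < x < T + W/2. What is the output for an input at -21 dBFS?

x − T + W/2 = -21 − (-22) + 2 = 3.
GR = (1 − 1/5) × 3² / 8 = 0.8 × 9 / 8 = 0.9 dB.
Output = -21 − 0.9 = -21.9 dBFS.

-21.9 dBFS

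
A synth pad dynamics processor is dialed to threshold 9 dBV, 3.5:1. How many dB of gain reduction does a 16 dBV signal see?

Overshoot = 16 − 9 = 7 dB.
A 3.5:1 ratio leaves 2 dB of that excess.
GR = overshoot in − overshoot out = 7 − 2 = 5 dB.

5 dB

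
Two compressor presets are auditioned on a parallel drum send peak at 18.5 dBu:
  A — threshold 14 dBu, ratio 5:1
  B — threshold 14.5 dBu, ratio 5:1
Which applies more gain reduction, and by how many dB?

A, by 0.4 dB

A: 4.5 dB over, compressed to 0.9 dB over, so 3.6 dB of GR.
B: 4 dB over, compressed to 0.8 dB over, so 3.2 dB of GR.
A reduces 0.4 dB more.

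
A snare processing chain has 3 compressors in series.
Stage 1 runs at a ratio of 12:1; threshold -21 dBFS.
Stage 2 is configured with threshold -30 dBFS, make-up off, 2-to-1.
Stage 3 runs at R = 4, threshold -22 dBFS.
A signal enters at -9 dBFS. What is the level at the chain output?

Stage 1: -9 dBFS is 12 dB over -21 dBFS; at 12:1 that becomes 1 dB over, giving -20 dBFS.
Stage 2: 10 dB above -30 dBFS, reduced 2:1 to 5 dB above → -25 dBFS.
Stage 3: -25 dBFS is at or below the -22 dBFS threshold — no compression; output -25 dBFS.

-25 dBFS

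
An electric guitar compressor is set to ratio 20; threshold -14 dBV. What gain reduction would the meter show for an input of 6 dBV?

6 dBV exceeds the threshold by 20 dB.
At 20:1, output sits 20/20 = 1 dB above threshold.
GR = overshoot in − overshoot out = 20 − 1 = 19 dB.

19 dB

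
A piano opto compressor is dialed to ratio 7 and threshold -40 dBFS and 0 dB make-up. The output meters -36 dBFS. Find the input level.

That's 4 dB above the -40 dBFS threshold.
Input overshoot = R × output overshoot = 28 dB → input = -40 + 28 = -12 dBFS.

-12 dBFS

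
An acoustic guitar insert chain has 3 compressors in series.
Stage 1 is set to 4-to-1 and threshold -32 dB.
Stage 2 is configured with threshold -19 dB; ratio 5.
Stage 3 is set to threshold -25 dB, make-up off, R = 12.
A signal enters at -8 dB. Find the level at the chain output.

-26 dB

Stage 1: overshoot 24 dB → 24/4 = 6 dB → -26 dB.
Stage 2: -26 dB is at or below the -19 dB threshold — no compression; output -26 dB.
Stage 3: below threshold (-26 ≤ -25); passes unchanged; output -26 dB.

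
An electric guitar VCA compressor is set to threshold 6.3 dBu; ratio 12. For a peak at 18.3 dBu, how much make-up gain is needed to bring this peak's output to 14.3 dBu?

7 dB

Overshoot 12 dB → 12/12 = 1 dB after compression, so the compressed level is 6.3 + 1 = 7.3 dBu.
Make-up = target − compressed = 14.3 − 7.3 = 7 dB.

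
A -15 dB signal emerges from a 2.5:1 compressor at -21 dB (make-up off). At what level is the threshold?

-25 dB

Gain reduction = -15 − (-21) = 6 dB; output overshoot = GR / (R − 1) = 6 / 1.5 = 4 dB.
Threshold = output − output overshoot = -21 − 4 = -25 dB.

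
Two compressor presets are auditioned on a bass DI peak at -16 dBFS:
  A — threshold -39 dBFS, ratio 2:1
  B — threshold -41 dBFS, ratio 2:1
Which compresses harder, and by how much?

B, by 1 dB

A: GR = 23 − 23/2 = 11.5 dB.
B: GR = 25 − 25/2 = 12.5 dB.
B applies 1 dB more gain reduction.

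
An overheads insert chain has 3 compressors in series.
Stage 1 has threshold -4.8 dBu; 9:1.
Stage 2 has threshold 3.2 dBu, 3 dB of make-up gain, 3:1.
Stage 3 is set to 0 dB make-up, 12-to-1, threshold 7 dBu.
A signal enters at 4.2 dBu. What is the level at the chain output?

Stage 1: 9 dB above -4.8 dBu, reduced 9:1 to 1 dB above → -3.8 dBu.
Stage 2: below threshold (-3.8 ≤ 3.2); passes unchanged; make-up brings it to -0.8 dBu.
Stage 3: -0.8 dBu is at or below the 7 dBu threshold — no compression; output -0.8 dBu.

-0.8 dBu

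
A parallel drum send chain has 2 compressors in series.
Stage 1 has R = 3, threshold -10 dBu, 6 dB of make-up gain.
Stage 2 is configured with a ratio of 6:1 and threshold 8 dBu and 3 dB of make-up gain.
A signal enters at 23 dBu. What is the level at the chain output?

Stage 1: overshoot 33 dB → 33/3 = 11 dB → 1 dBu; +6 dB make-up → 7 dBu.
Stage 2: below threshold (7 ≤ 8); passes unchanged; make-up brings it to 10 dBu.

10 dBu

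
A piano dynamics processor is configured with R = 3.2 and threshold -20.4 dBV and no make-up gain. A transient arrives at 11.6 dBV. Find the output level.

The input is 32 dB above the -20.4 dBV threshold.
At 3.2:1 the overshoot is divided by 3.2, leaving 10 dB above threshold.
Output = -20.4 + 10 = -10.4 dBV.

-10.4 dBV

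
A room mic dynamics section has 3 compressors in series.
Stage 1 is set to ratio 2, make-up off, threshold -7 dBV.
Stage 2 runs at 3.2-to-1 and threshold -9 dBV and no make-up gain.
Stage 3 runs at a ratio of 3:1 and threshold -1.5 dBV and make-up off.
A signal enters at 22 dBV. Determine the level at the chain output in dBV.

Stage 1: overshoot 29 dB → 29/2 = 14.5 dB → 7.5 dBV.
Stage 2: 7.5 dBV is 16.5 dB over -9 dBV; at 3.2:1 that becomes 5.15625 dB over, giving -3.84375 dBV.
Stage 3: -3.84375 dBV ≤ -1.5 dBV, so stage 3 doesn't engage; output -3.84375 dBV.

-3.84375 dBV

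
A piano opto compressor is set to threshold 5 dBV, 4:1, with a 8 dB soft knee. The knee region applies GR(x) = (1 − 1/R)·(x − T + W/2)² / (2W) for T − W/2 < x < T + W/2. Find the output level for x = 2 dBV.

1.953125 dBV

x − T + W/2 = 2 − 5 + 4 = 1.
GR = (1 − 1/4) × 1² / 16 = 0.75 × 1 / 16 = 0.046875 dB.
Output = 2 − 0.046875 = 1.953125 dBV.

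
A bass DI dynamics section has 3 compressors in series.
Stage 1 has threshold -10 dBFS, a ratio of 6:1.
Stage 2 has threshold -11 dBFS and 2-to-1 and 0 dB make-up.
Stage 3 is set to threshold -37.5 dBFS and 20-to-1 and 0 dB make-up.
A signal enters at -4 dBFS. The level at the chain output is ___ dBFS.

Stage 1: 6 dB above -10 dBFS, reduced 6:1 to 1 dB above → -9 dBFS.
Stage 2: 2 dB above -11 dBFS, reduced 2:1 to 1 dB above → -10 dBFS.
Stage 3: -10 dBFS is 27.5 dB over -37.5 dBFS; at 20:1 that becomes 1.375 dB over, giving -36.125 dBFS.

-36.125 dBFS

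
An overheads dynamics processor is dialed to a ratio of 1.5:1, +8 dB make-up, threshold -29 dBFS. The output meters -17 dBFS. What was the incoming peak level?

Stripping the +8 dB make-up gives -25 dBFS at the gain stage.
That's 4 dB above the -29 dBFS threshold.
Input overshoot = R × output overshoot = 6 dB → input = -29 + 6 = -23 dBFS.

-23 dBFS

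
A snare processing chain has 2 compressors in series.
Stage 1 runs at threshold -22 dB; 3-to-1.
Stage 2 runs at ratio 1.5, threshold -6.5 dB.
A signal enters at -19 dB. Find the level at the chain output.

Stage 1: 3 dB above -22 dB, reduced 3:1 to 1 dB above → -21 dB.
Stage 2: -21 dB ≤ -6.5 dB, so stage 2 doesn't engage; output -21 dB.

-21 dB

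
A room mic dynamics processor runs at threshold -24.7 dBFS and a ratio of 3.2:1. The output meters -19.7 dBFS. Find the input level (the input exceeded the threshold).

-8.7 dBFS

That's 5 dB above the -24.7 dBFS threshold.
Input overshoot = R × output overshoot = 16 dB → input = -24.7 + 16 = -8.7 dBFS.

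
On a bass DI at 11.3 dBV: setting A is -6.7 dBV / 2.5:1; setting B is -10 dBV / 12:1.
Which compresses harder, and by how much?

B, by 8.725 dB

A: GR = 18 − 18/2.5 = 10.8 dB.
B: GR = 21.3 − 21.3/12 = 19.525 dB.
B applies 8.725 dB more gain reduction.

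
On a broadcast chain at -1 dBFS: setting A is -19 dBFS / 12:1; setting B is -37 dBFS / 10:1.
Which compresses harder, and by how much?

B, by 15.9 dB

A: GR = 18 − 18/12 = 16.5 dB.
B: GR = 36 − 36/10 = 32.4 dB.
Difference: 15.9 dB in favour of B.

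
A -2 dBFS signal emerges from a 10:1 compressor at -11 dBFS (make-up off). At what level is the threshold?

Let T be the threshold. Output overshoot = (input overshoot)/R, so -11 − T = (-2 − T)/10.
10·(-11 − T) = -2 − T → 9·T = -110 − (-2) = -108.
T = -108/9 = -12 dBFS.

-12 dBFS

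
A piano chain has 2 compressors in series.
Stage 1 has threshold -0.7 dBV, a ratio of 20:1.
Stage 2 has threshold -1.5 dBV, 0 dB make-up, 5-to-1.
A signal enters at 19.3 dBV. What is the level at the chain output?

Stage 1: 19.3 dBV is 20 dB over -0.7 dBV; at 20:1 that becomes 1 dB over, giving 0.3 dBV.
Stage 2: overshoot 1.8 dB → 1.8/5 = 0.36 dB → -1.14 dBV.

-1.14 dBV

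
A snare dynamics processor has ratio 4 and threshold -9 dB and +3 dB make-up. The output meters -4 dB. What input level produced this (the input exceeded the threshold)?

-1 dB

Remove make-up: -4 − 3 = -7 dB.
That's 2 dB above the -9 dB threshold.
Input overshoot = R × output overshoot = 8 dB → input = -9 + 8 = -1 dB.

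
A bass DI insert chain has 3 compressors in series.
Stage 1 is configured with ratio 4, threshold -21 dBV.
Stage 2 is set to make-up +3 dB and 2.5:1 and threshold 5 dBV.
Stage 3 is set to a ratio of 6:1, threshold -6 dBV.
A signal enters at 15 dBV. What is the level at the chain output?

Stage 1: overshoot 36 dB → 36/4 = 9 dB → -12 dBV.
Stage 2: -12 dBV is at or below the 5 dBV threshold — no compression; make-up brings it to -9 dBV.
Stage 3: below threshold (-9 ≤ -6); passes unchanged; output -9 dBV.

-9 dBV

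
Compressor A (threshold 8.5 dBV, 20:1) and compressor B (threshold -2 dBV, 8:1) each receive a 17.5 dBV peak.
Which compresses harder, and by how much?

A: GR = 9 − 9/20 = 8.55 dB.
B: GR = 19.5 − 19.5/8 = 17.0625 dB.
Difference: 8.5125 dB in favour of B.

B, by 8.5125 dB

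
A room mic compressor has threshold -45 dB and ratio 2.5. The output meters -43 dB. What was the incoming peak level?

The compressed level sits -43 − (-45) = 2 dB over threshold.
Undo the ratio: input overshoot = 2 × 2.5 = 5 dB, giving input = -40 dB.

-40 dB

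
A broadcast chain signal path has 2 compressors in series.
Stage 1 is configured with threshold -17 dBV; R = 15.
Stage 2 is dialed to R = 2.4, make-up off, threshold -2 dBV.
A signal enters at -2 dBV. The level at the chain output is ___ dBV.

-16 dBV

Stage 1: -2 dBV is 15 dB over -17 dBV; at 15:1 that becomes 1 dB over, giving -16 dBV.
Stage 2: -16 dBV is at or below the -2 dBV threshold — no compression; output -16 dBV.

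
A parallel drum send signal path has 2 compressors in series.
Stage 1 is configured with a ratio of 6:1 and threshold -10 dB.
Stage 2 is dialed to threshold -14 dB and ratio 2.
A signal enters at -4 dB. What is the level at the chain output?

-11.5 dB

Stage 1: -4 dB is 6 dB over -10 dB; at 6:1 that becomes 1 dB over, giving -9 dB.
Stage 2: 5 dB above -14 dB, reduced 2:1 to 2.5 dB above → -11.5 dB.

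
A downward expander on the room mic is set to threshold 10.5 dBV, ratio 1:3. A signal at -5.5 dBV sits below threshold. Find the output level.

Below threshold, a 1:3 expander applies gain = (3−1)×(T − x) of attenuation.
(3−1) × 16 = 32 dB, so output = -5.5 − 32 = -37.5 dBV.

-37.5 dBV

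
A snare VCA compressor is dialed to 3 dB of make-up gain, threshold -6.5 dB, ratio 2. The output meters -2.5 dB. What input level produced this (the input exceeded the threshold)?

-4.5 dB

Stripping the +3 dB make-up gives -5.5 dB at the gain stage.
The compressed level sits -5.5 − (-6.5) = 1 dB over threshold.
Before 2:1 compression the overshoot was 1 × 2 = 2 dB, so input = -6.5 + 2 = -4.5 dB.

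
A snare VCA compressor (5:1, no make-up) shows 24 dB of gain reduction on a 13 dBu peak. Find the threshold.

Gain reduction = 13 − (-11) = 24 dB; output overshoot = GR / (R − 1) = 24 / 4 = 6 dB.
Threshold = output − output overshoot = -11 − 6 = -17 dBu.

-17 dBu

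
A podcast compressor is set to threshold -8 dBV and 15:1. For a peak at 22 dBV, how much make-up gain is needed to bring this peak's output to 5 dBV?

Overshoot 30 dB → 30/15 = 2 dB after compression, so the compressed level is -8 + 2 = -6 dBV.
Make-up = target − compressed = 5 − (-6) = 11 dB.

11 dB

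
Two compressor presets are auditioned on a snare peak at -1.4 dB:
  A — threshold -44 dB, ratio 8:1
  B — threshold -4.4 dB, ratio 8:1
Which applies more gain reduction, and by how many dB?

A, by 34.65 dB

A: 42.6 dB over, compressed to 5.325 dB over, so 37.275 dB of GR.
B: 3 dB over, compressed to 0.375 dB over, so 2.625 dB of GR.
A applies 34.65 dB more gain reduction.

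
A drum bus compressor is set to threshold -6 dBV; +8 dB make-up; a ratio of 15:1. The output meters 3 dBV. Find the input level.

9 dBV

Remove make-up: 3 − 8 = -5 dBV.
That's 1 dB above the -6 dBV threshold.
Input overshoot = R × output overshoot = 15 dB → input = -6 + 15 = 9 dBV.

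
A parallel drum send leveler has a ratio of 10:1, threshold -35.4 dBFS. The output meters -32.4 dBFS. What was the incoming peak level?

That's 3 dB above the -35.4 dBFS threshold.
Undo the ratio: input overshoot = 3 × 10 = 30 dB, giving input = -5.4 dBFS.

-5.4 dBFS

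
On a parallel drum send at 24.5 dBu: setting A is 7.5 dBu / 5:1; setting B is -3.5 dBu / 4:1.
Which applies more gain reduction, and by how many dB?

A: overshoot 17 dB → output overshoot 3.4 dB → GR 13.6 dB.
B: overshoot 28 dB → output overshoot 7 dB → GR 21 dB.
B applies 7.4 dB more gain reduction.

B, by 7.4 dB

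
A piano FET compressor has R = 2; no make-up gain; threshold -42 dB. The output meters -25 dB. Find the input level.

-8 dB

That's 17 dB above the -42 dB threshold.
Input overshoot = R × output overshoot = 34 dB → input = -42 + 34 = -8 dB.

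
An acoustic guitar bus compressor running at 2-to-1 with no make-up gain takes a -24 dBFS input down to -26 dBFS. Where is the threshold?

-28 dBFS

Gain reduction = -24 − (-26) = 2 dB; output overshoot = GR / (R − 1) = 2 / 1 = 2 dB.
Threshold = output − output overshoot = -26 − 2 = -28 dBFS.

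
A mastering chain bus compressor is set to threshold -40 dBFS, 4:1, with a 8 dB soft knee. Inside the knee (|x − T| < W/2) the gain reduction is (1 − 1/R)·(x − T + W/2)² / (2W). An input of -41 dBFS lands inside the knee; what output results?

-41.421875 dBFS

x − T + W/2 = -41 − (-40) + 4 = 3.
GR = (1 − 1/4) × 3² / 16 = 0.75 × 9 / 16 = 0.421875 dB.
Output = -41 − 0.421875 = -41.421875 dBFS.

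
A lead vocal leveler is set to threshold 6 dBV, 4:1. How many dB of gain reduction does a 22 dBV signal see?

22 dBV exceeds the threshold by 16 dB.
A 4:1 ratio leaves 4 dB of that excess.
GR = overshoot in − overshoot out = 16 − 4 = 12 dB.

12 dB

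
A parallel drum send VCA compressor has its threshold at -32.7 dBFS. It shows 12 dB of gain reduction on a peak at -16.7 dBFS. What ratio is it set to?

Input overshoot = -16.7 − (-32.7) = 16 dB.
Output overshoot = 16 − 12 = 4 dB.
Ratio = input overshoot / output overshoot = 16 / 4 = 4.

4:1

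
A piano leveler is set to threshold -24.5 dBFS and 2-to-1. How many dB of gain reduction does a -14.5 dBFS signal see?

5 dB

-14.5 dBFS exceeds the threshold by 10 dB.
At 2:1, output sits 10/2 = 5 dB above threshold.
Gain reduction = 10 − 5 = 5 dB.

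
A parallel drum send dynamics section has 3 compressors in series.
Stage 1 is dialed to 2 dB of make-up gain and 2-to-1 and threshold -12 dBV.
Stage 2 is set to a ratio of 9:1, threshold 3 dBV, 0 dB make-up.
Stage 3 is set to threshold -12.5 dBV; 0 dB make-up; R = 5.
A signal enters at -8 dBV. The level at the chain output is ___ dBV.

Stage 1: -8 dBV is 4 dB over -12 dBV; at 2:1 that becomes 2 dB over, giving -10 dBV; +2 dB make-up → -8 dBV.
Stage 2: -8 dBV is at or below the 3 dBV threshold — no compression; output -8 dBV.
Stage 3: -8 dBV is 4.5 dB over -12.5 dBV; at 5:1 that becomes 0.9 dB over, giving -11.6 dBV.

-11.6 dBV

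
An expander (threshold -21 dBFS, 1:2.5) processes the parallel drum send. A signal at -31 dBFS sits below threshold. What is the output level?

Undershoot = (-21) − (-31) = 10 dB.
At 1:2.5, that expands to 25 dB under threshold.
Output = -21 − 25 = -46 dBFS.

-46 dBFS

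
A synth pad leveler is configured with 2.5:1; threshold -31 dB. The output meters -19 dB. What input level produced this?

The compressed level sits -19 − (-31) = 12 dB over threshold.
Before 2.5:1 compression the overshoot was 12 × 2.5 = 30 dB, so input = -31 + 30 = -1 dB.

-1 dB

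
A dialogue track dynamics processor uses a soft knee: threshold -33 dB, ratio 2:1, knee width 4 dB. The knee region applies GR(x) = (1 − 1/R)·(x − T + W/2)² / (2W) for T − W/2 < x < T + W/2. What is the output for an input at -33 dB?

-33.25 dB

x − T + W/2 = -33 − (-33) + 2 = 2.
GR = (1 − 1/2) × 2² / 8 = 0.5 × 4 / 8 = 0.25 dB.
Output = -33 − 0.25 = -33.25 dB.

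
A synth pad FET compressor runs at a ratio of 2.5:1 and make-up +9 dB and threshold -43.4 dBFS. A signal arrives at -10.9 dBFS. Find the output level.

-10.9 dBFS sits 32.5 dB over threshold.
At 2.5:1 the overshoot is divided by 2.5, leaving 13 dB above threshold.
That puts the output at -30.4 dBFS; make-up adds 9 dB, giving -21.4 dBFS.

-21.4 dBFS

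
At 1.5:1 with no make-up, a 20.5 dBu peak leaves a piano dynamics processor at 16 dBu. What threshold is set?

Input is 13.5 dB above T (since output overshoot × R = input overshoot: (16 − T)·1.5 = 20.5 − T gives T = 7 dBu).
Check: 7 + (20.5 − 7)/1.5 = 7 + 9 = 16 dBu. ✓

7 dBu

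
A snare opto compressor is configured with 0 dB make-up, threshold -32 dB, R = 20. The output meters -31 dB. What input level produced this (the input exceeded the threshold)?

-12 dB

The compressed level sits -31 − (-32) = 1 dB over threshold.
Input overshoot = R × output overshoot = 20 dB → input = -32 + 20 = -12 dB.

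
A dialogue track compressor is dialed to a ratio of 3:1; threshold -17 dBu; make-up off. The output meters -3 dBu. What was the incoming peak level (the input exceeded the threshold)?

The compressed level sits -3 − (-17) = 14 dB over threshold.
Input overshoot = R × output overshoot = 42 dB → input = -17 + 42 = 25 dBu.

25 dBu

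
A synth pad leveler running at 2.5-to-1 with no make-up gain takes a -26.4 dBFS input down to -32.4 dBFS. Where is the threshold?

-36.4 dBFS

Let T be the threshold. Output overshoot = (input overshoot)/R, so -32.4 − T = (-26.4 − T)/2.5.
2.5·(-32.4 − T) = -26.4 − T → 1.5·T = -81 − (-26.4) = -54.6.
T = -54.6/1.5 = -36.4 dBFS.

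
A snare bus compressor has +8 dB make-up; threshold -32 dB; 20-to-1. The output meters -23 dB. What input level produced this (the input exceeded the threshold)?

Remove make-up: -23 − 8 = -31 dB.
Post-compression overshoot = -31 − (-32) = 1 dB.
Input overshoot = R × output overshoot = 20 dB → input = -32 + 20 = -12 dB.

-12 dB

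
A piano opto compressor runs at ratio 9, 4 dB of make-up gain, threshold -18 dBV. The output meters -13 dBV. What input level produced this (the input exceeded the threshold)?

Remove make-up: -13 − 4 = -17 dBV.
That's 1 dB above the -18 dBV threshold.
Undo the ratio: input overshoot = 1 × 9 = 9 dB, giving input = -9 dBV.

-9 dBV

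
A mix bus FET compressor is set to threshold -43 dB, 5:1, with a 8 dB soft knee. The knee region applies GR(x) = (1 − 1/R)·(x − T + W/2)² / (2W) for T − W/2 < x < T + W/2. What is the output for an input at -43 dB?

x − T + W/2 = -43 − (-43) + 4 = 4.
GR = (1 − 1/5) × 4² / 16 = 0.8 × 16 / 16 = 0.8 dB.
Output = -43 − 0.8 = -43.8 dB.

-43.8 dB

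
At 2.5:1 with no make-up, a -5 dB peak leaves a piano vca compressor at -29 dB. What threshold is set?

-45 dB

Gain reduction = -5 − (-29) = 24 dB; output overshoot = GR / (R − 1) = 24 / 1.5 = 16 dB.
Threshold = output − output overshoot = -29 − 16 = -45 dB.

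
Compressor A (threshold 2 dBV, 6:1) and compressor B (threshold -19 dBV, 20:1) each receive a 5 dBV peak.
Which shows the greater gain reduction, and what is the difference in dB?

A: overshoot 3 dB → output overshoot 0.5 dB → GR 2.5 dB.
B: overshoot 24 dB → output overshoot 1.2 dB → GR 22.8 dB.
B applies 20.3 dB more gain reduction.

B, by 20.3 dB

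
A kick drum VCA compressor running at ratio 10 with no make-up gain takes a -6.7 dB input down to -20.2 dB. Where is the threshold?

-21.7 dB

Let T be the threshold. Output overshoot = (input overshoot)/R, so -20.2 − T = (-6.7 − T)/10.
10·(-20.2 − T) = -6.7 − T → 9·T = -202 − (-6.7) = -195.3.
T = -195.3/9 = -21.7 dB.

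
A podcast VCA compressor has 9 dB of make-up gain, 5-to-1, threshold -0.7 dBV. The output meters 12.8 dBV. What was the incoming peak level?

21.8 dBV

Remove make-up: 12.8 − 9 = 3.8 dBV.
The compressed level sits 3.8 − (-0.7) = 4.5 dB over threshold.
Before 5:1 compression the overshoot was 4.5 × 5 = 22.5 dB, so input = -0.7 + 22.5 = 21.8 dBV.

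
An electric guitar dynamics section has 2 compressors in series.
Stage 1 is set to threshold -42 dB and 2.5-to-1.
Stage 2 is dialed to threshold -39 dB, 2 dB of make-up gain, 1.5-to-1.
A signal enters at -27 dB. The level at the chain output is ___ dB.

-35 dB

Stage 1: -27 dB is 15 dB over -42 dB; at 2.5:1 that becomes 6 dB over, giving -36 dB.
Stage 2: overshoot 3 dB → 3/1.5 = 2 dB → -37 dB; +2 dB make-up → -35 dB.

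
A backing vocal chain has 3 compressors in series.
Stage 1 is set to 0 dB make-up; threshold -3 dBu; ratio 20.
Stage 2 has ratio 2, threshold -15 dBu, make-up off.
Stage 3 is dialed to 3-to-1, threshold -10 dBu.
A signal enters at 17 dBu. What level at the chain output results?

-9.5 dBu

Stage 1: 17 dBu is 20 dB over -3 dBu; at 20:1 that becomes 1 dB over, giving -2 dBu.
Stage 2: -2 dBu is 13 dB over -15 dBu; at 2:1 that becomes 6.5 dB over, giving -8.5 dBu.
Stage 3: overshoot 1.5 dB → 1.5/3 = 0.5 dB → -9.5 dBu.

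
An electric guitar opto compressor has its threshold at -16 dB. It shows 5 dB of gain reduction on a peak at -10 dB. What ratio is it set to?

6:1

Input overshoot = -10 − (-16) = 6 dB.
Output overshoot = 6 − 5 = 1 dB.
Ratio = input overshoot / output overshoot = 6 / 1 = 6.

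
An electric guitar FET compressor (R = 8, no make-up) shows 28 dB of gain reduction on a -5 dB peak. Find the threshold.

-37 dB

Let T be the threshold. Output overshoot = (input overshoot)/R, so -33 − T = (-5 − T)/8.
8·(-33 − T) = -5 − T → 7·T = -264 − (-5) = -259.
T = -259/7 = -37 dB.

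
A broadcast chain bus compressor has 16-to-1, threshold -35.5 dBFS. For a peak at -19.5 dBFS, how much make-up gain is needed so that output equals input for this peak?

Overshoot 16 dB → 16/16 = 1 dB after compression, so the compressed level is -35.5 + 1 = -34.5 dBFS.
Make-up = target − compressed = -19.5 − (-34.5) = 15 dB.

15 dB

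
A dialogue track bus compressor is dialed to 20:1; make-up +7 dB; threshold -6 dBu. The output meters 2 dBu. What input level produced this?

14 dBu

Stripping the +7 dB make-up gives -5 dBu at the gain stage.
That's 1 dB above the -6 dBu threshold.
Undo the ratio: input overshoot = 1 × 20 = 20 dB, giving input = 14 dBu.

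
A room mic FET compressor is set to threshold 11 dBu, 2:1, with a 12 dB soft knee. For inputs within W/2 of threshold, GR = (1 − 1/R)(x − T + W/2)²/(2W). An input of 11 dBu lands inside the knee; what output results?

10.25 dBu

x − T + W/2 = 11 − 11 + 6 = 6.
GR = (1 − 1/2) × 6² / 24 = 0.5 × 36 / 24 = 0.75 dB.
Output = 11 − 0.75 = 10.25 dBu.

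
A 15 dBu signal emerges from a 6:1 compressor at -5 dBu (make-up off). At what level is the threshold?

-9 dBu

Let T be the threshold. Output overshoot = (input overshoot)/R, so -5 − T = (15 − T)/6.
6·(-5 − T) = 15 − T → 5·T = -30 − 15 = -45.
T = -45/5 = -9 dBu.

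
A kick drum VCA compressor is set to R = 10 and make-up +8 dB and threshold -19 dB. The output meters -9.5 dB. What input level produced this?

-4 dB

Remove make-up: -9.5 − 8 = -17.5 dB.
The compressed level sits -17.5 − (-19) = 1.5 dB over threshold.
Before 10:1 compression the overshoot was 1.5 × 10 = 15 dB, so input = -19 + 15 = -4 dB.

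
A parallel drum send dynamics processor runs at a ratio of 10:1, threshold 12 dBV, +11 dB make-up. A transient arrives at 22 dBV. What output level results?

24 dBV

Overshoot: 22 − 12 = 10 dB.
10:1 compression reduces that to 10/10 = 1 dB over.
So the level is 12 + 1 = 13 dBV; make-up adds 11 dB, giving 24 dBV.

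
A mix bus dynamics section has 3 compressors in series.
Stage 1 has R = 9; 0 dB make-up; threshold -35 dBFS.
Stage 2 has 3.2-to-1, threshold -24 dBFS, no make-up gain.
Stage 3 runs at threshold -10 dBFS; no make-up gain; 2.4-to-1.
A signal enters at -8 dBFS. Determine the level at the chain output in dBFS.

-32 dBFS

Stage 1: -8 dBFS is 27 dB over -35 dBFS; at 9:1 that becomes 3 dB over, giving -32 dBFS.
Stage 2: below threshold (-32 ≤ -24); passes unchanged; output -32 dBFS.
Stage 3: -32 dBFS is at or below the -10 dBFS threshold — no compression; output -32 dBFS.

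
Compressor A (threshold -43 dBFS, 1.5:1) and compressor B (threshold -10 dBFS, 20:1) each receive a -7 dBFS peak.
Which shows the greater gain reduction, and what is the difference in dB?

A, by 9.15 dB

A: GR = 36 − 36/1.5 = 12 dB.
B: GR = 3 − 3/20 = 2.85 dB.
Difference: 9.15 dB in favour of A.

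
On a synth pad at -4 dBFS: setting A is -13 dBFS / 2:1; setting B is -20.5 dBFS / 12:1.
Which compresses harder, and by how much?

B, by 10.625 dB

A: 9 dB over, compressed to 4.5 dB over, so 4.5 dB of GR.
B: 16.5 dB over, compressed to 1.375 dB over, so 15.125 dB of GR.
B applies 10.625 dB more gain reduction.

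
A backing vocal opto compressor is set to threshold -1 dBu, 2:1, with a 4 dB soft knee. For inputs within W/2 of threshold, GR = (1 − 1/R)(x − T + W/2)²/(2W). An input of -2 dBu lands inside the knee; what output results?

-2.0625 dBu

x − T + W/2 = -2 − (-1) + 2 = 1.
GR = (1 − 1/2) × 1² / 8 = 0.5 × 1 / 8 = 0.0625 dB.
Output = -2 − 0.0625 = -2.0625 dBu.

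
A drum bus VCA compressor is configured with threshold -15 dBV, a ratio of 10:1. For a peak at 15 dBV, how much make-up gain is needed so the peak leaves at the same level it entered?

The peak compresses to -15 + 30/10 = -12 dBV.
To reach 15 dBV requires 15 − (-12) = 27 dB of make-up.

27 dB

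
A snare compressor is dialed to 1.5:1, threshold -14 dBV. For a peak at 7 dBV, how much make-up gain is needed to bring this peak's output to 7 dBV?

Without make-up, output = threshold + overshoot/1.5 = -14 + 14 = 0 dBV.
Gap to target: 7 dB.

7 dB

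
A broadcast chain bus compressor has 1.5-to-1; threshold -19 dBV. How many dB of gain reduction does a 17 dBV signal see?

17 dBV exceeds the threshold by 36 dB.
A 1.5:1 ratio leaves 24 dB of that excess.
Gain reduction = 36 − 24 = 12 dB.

12 dB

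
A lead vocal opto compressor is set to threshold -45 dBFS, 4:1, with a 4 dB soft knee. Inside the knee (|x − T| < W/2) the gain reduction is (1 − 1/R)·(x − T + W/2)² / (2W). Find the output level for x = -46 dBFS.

x − T + W/2 = -46 − (-45) + 2 = 1.
GR = (1 − 1/4) × 1² / 8 = 0.75 × 1 / 8 = 0.09375 dB.
Output = -46 − 0.09375 = -46.09375 dBFS.

-46.09375 dBFS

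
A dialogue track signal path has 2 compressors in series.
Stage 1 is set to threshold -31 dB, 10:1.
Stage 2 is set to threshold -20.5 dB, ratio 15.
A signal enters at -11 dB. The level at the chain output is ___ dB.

Stage 1: overshoot 20 dB → 20/10 = 2 dB → -29 dB.
Stage 2: -29 dB ≤ -20.5 dB, so stage 2 doesn't engage; output -29 dB.

-29 dB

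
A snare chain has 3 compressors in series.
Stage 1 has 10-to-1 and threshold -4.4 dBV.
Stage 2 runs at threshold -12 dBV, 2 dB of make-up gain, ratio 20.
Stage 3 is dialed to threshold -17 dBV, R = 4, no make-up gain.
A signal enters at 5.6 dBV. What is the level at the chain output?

Stage 1: overshoot 10 dB → 10/10 = 1 dB → -3.4 dBV.
Stage 2: -3.4 dBV is 8.6 dB over -12 dBV; at 20:1 that becomes 0.43 dB over, giving -11.57 dBV; +2 dB make-up → -9.57 dBV.
Stage 3: -9.57 dBV is 7.43 dB over -17 dBV; at 4:1 that becomes 1.8575 dB over, giving -15.1425 dBV.

-15.1425 dBV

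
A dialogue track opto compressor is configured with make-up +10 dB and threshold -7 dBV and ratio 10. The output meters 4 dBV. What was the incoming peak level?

Remove make-up: 4 − 10 = -6 dBV.
That's 1 dB above the -7 dBV threshold.
Before 10:1 compression the overshoot was 1 × 10 = 10 dB, so input = -7 + 10 = 3 dBV.

3 dBV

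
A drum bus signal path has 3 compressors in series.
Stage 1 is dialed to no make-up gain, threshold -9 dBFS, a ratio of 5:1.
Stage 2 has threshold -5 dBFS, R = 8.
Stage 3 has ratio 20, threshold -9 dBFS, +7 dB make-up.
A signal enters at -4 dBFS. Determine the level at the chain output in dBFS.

-1.95 dBFS

Stage 1: 5 dB above -9 dBFS, reduced 5:1 to 1 dB above → -8 dBFS.
Stage 2: below threshold (-8 ≤ -5); passes unchanged; output -8 dBFS.
Stage 3: -8 dBFS is 1 dB over -9 dBFS; at 20:1 that becomes 0.05 dB over, giving -8.95 dBFS; +7 dB make-up → -1.95 dBFS.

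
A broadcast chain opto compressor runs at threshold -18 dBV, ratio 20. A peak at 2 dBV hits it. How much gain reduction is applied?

Overshoot = 2 − (-18) = 20 dB.
A 20:1 ratio leaves 1 dB of that excess.
GR = overshoot in − overshoot out = 20 − 1 = 19 dB.

19 dB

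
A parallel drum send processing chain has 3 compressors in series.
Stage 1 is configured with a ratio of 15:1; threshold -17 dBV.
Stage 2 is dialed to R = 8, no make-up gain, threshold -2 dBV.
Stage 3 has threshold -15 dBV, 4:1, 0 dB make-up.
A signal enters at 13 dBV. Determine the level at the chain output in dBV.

-15 dBV

Stage 1: 30 dB above -17 dBV, reduced 15:1 to 2 dB above → -15 dBV.
Stage 2: below threshold (-15 ≤ -2); passes unchanged; output -15 dBV.
Stage 3: -15 dBV ≤ -15 dBV, so stage 3 doesn't engage; output -15 dBV.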